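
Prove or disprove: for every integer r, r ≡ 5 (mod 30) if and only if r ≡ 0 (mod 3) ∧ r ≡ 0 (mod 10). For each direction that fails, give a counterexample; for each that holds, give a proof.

Both directions fail.

(⟹) This fails: r = 5 gives 5 ≡ 5 (mod 30) but 5 ≡ 2 (mod 3), so the conjunction on the right does not hold.

(⟸) This fails: r = 0 satisfies both congruences on the right (0 ≡ 0 mod 3 and 0 ≡ 0 mod 10) yet 0 ≡ 0 (mod 30), not 5.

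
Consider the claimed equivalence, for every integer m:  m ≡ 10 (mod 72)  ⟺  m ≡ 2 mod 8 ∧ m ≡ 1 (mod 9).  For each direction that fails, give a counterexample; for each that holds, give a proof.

(→) Suppose m ≡ 10 (mod 72); write m = 72j + 10. Since 8 ∣ 72, reducing mod 8 gives m ≡ 10 ≡ 2 (mod 8); since 9 ∣ 72, reducing mod 9 gives m ≡ 10 ≡ 1 (mod 9).

(←) Conversely, if m ≡ 2 (mod 8) and m ≡ 1 (mod 9), then by the Chinese remainder theorem m ≡ 10 (mod 72). This is exactly m ≡ 10 (mod 72).

Equivalent; both directions hold.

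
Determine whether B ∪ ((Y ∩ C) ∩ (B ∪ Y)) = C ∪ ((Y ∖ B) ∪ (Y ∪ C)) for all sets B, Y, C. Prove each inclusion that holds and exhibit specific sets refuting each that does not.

(⊆) fails and (⊇) fails.

(⟹) This inclusion fails. Take B = {1}, Y = ∅, C = ∅; then 1 ∈ B ∪ ((Y ∩ C) ∩ (B ∪ Y)) but 1 ∉ C ∪ ((Y ∖ B) ∪ (Y ∪ C)).

(⟸) This inclusion fails. Take B = ∅, Y = {1}, C = ∅; then 1 ∈ C ∪ ((Y ∖ B) ∪ (Y ∪ C)) but 1 ∉ B ∪ ((Y ∩ C) ∩ (B ∪ Y)).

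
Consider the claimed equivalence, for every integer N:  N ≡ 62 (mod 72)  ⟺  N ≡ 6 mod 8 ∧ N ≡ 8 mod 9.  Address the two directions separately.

Equivalent; both directions hold.

(→) Suppose N ≡ 62 (mod 72); write N = 72j + 62. Since 8 ∣ 72, reducing mod 8 gives N ≡ 62 ≡ 6 (mod 8); since 9 ∣ 72, reducing mod 9 gives N ≡ 62 ≡ 8 (mod 9).

(←) Conversely, if N ≡ 6 (mod 8) and N ≡ 8 (mod 9), then by the Chinese remainder theorem N ≡ 62 (mod 72). This is exactly N ≡ 62 (mod 72).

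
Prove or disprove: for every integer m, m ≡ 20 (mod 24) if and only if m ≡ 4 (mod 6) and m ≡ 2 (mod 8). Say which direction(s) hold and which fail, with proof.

(→) This fails: m = 20 gives 20 ≡ 20 (mod 24) but 20 ≡ 2 (mod 6), so the conjunction on the right does not hold.

(←) This fails: m = 10 satisfies both congruences on the right (10 ≡ 4 mod 6 and 10 ≡ 2 mod 8) yet 10 ≡ 10 (mod 24), not 20.

Neither direction holds.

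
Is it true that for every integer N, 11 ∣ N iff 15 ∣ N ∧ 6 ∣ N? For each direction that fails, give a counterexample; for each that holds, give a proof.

(⇒) This fails: take N = 11. Certainly 11 ∣ 11, but 15 ∤ 11.

(⇐) This fails: take N = 30. Both 15 ∣ 30 and 6 ∣ 30, yet 30 is not a multiple of 11 (since 30 = 2·11 + 8), so 11 ∤ 30.

Neither direction holds.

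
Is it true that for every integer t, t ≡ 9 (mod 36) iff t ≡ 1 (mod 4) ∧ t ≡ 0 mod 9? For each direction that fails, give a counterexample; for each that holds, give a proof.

(⇒) Suppose t ≡ 9 (mod 36); write t = 36j + 9. Since 4 ∣ 36, reducing mod 4 gives t ≡ 9 ≡ 1 (mod 4); since 9 ∣ 36, reducing mod 9 gives t ≡ 9 ≡ 0 (mod 9).

(⇐) Conversely, if t ≡ 1 (mod 4) and t ≡ 0 (mod 9), then by the Chinese remainder theorem t ≡ 9 (mod 36). This is exactly t ≡ 9 (mod 36).

Equivalent; both directions hold.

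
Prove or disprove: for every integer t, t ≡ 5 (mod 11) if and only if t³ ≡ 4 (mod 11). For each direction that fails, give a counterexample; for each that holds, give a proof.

Both directions hold.

[⇒] Suppose t ≡ 5 (mod 11). Write t = 11j + 5. Then (11j + 5)³ = 1331j³ + 1815j² + 825j + 125 = 11(121j³ + 165j² + 75j + 11) + 4, so t³ ≡ 4 (mod 11).

[⇐] For the converse, argue contrapositively. If t ≢ 5 (mod 11), then t is congruent to one of 0, 1, 2, 3, 4, 6, 7, 8, 9, 10 modulo 11, and these give t³ ≡ 0, 1, 8, 5, 9, 7, 2, 6, 3, 10 respectively — never 4.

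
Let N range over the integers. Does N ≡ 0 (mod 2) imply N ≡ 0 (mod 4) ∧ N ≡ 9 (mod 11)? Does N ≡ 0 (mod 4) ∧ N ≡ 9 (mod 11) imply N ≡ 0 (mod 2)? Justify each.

Only the converse holds.

Converse. If N ≡ 0 (mod 4) and N ≡ 9 (mod 11), then by the Chinese remainder theorem N ≡ 20 (mod 44). Since 20 ≡ 0 (mod 2) and 2 ∣ 44, we get N ≡ 0 (mod 2).

Forward direction. This fails: N = 0 gives 0 ≡ 0 (mod 2) but 0 ≡ 0 (mod 11), so the conjunction on the right does not hold.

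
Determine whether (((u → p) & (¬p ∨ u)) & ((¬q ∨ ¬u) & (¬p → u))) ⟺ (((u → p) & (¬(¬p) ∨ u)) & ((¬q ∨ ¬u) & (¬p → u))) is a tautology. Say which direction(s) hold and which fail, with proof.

Only the forward implication holds.

[⇒] Assume the antecedent. If q is true, the antecedent cannot hold. If q is false, the antecedent forces (q = F, u = T, p = T), and the consequent holds there. Either way the consequent holds.

[⇐] This fails. Under q = F, u = F, p = T, the left side is false but the right side is true.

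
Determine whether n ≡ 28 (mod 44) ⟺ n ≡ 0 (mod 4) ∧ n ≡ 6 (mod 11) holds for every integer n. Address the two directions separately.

The biconditional holds.

(←) If n ≡ 0 (mod 4) and n ≡ 6 (mod 11), then by the Chinese remainder theorem n ≡ 28 (mod 44). This is exactly n ≡ 28 (mod 44).

(→) Suppose n ≡ 28 (mod 44); write n = 44j + 28. Since 4 ∣ 44, reducing mod 4 gives n ≡ 28 ≡ 0 (mod 4); since 11 ∣ 44, reducing mod 11 gives n ≡ 28 ≡ 6 (mod 11).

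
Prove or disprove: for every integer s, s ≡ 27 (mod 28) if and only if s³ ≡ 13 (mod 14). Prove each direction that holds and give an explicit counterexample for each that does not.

The forward direction holds; the converse fails.

[⇒] Suppose s ≡ 27 (mod 28). Then s³ ≡ 27³ = 19683 (mod 28), and since 14 ∣ 28, also s³ ≡ 13 (mod 14).

[⇐] This fails: take s = 3. Then 3³ = 27 ≡ 13 (mod 14), yet 3 ≡ 3 (mod 28), not 27.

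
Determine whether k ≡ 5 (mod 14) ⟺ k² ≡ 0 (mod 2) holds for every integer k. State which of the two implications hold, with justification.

(⇒) This fails: take k = 5. Then 5 ≡ 5 (mod 14), but 5² = 25 ≡ 1 (mod 2), not 0.

(⇐) This fails: take k = 0. Then 0² = 0 ≡ 0 (mod 2), yet 0 ≡ 0 (mod 14), not 5.

Both directions fail.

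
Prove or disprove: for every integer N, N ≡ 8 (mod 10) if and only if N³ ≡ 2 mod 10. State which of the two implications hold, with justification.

[⇒] Suppose N ≡ 8 (mod 10). Write N = 10j + 8. Then (10j + 8)³ = 1000j³ + 2400j² + 1920j + 512 = 10(100j³ + 240j² + 192j + 51) + 2, so N³ ≡ 2 (mod 10).

[⇐] Conversely, suppose N³ ≡ 2 (mod 10). The only residue r in {0, …, 9} with r³ ≡ 2 (mod 10) is r = 8, so N ≡ 8 (mod 10).

Both directions hold; the statement is true.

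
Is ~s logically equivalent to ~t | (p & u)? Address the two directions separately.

(⟹) This fails. Under s = F, t = T, u = F, p = F, the left side is true but the right side is false.

(⟸) This fails. Under s = T, t = F, u = F, p = F, the left side is false but the right side is true.

Neither implication holds.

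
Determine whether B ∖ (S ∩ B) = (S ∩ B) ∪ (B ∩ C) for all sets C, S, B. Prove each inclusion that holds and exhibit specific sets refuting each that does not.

(⟹) This inclusion fails. Take C = ∅, S = ∅, B = {1}; then 1 ∈ B ∖ (S ∩ B) but 1 ∉ (S ∩ B) ∪ (B ∩ C).

(⟸) This inclusion fails. Take C = ∅, S = {1}, B = {1}; then 1 ∈ (S ∩ B) ∪ (B ∩ C) but 1 ∉ B ∖ (S ∩ B).

(⊆) fails and (⊇) fails.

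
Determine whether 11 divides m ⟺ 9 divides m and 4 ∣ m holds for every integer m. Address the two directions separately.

Forward direction. This fails: take m = 11. Certainly 11 ∣ 11, but 9 ∤ 11.

Converse. This fails: take m = 36. Both 9 ∣ 36 and 4 ∣ 36, yet 36 is not a multiple of 11 (since 36 = 3·11 + 3), so 11 ∤ 36.

(⇒) fails and (⇐) fails.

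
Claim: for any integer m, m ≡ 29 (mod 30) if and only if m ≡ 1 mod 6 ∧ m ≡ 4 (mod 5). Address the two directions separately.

Neither implication holds.

(⟹) This fails: m = 29 gives 29 ≡ 29 (mod 30) but 29 ≡ 5 (mod 6), so the conjunction on the right does not hold.

(⟸) This fails: m = 19 satisfies both congruences on the right (19 ≡ 1 mod 6 and 19 ≡ 4 mod 5) yet 19 ≡ 19 (mod 30), not 29.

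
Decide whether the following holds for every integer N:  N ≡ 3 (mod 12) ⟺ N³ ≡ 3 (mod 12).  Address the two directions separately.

Both directions hold.

(⟹) Suppose N ≡ 3 (mod 12). Write N = 12j + 3. Then (12j + 3)³ = 1728j³ + 1296j² + 324j + 27 = 12(144j³ + 108j² + 27j + 2) + 3, so N³ ≡ 3 (mod 12).

(⟸) For the converse, argue contrapositively. If N ≢ 3 (mod 12), then N is congruent to one of 0, 1, 2, 4, 5, 6, 7, 8, 9, 10, 11 modulo 12, and these give N³ ≡ 0, 1, 8, 4, 5, 0, 7, 8, 9, 4, 11 respectively — never 3.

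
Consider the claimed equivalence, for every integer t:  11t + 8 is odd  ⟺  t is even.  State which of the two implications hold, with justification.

(→) This fails: t = 1 gives 11t + 8 = 19, which is odd, but 1 is odd, not even.

(←) This also fails: t = 6 is even, but 11t + 8 = 74 is even, not odd.

Neither implication holds.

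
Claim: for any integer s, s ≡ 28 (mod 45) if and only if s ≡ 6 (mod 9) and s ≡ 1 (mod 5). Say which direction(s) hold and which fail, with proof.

(⇒) This fails: s = 28 gives 28 ≡ 28 (mod 45) but 28 ≡ 1 (mod 9), so the conjunction on the right does not hold.

(⇐) This fails: s = 6 satisfies both congruences on the right (6 ≡ 6 mod 9 and 6 ≡ 1 mod 5) yet 6 ≡ 6 (mod 45), not 28.

Neither implication holds.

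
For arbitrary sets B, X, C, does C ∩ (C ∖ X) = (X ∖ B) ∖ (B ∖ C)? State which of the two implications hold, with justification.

Forward inclusion. This inclusion fails. Take B = ∅, X = ∅, C = {1}; then 1 ∈ C ∩ (C ∖ X) but 1 ∉ (X ∖ B) ∖ (B ∖ C).

Reverse inclusion. This inclusion fails. Take B = ∅, X = {1}, C = ∅; then 1 ∈ (X ∖ B) ∖ (B ∖ C) but 1 ∉ C ∩ (C ∖ X).

Neither inclusion holds.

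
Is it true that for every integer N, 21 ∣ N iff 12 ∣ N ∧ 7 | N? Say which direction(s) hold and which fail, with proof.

(⇒) fails; (⇐) holds.

[⇐] Suppose 12 ∣ N and 7 ∣ N. Any common multiple of 12 and 7 is a multiple of their lcm; here gcd(12, 7) = 1, so lcm(12, 7) = 12·7 = 84, so 84 ∣ N. Since 21 ∣ 84, it follows that 21 ∣ N.

[⇒] This fails: take N = 21. Certainly 21 ∣ 21, but 12 ∤ 21.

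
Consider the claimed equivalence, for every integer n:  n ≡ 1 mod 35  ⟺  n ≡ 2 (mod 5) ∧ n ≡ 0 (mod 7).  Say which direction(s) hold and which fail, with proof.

(→) This fails: n = 1 gives 1 ≡ 1 (mod 35) but 1 ≡ 1 (mod 5), so the conjunction on the right does not hold.

(←) This fails: n = 7 satisfies both congruences on the right (7 ≡ 2 mod 5 and 7 ≡ 0 mod 7) yet 7 ≡ 7 (mod 35), not 1.

Neither implication holds.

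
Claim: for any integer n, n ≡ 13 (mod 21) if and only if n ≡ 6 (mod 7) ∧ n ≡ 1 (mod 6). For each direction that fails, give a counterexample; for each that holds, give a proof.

(⟹) This fails: n = 34 gives 34 ≡ 13 (mod 21) but 34 ≡ 4 (mod 6), so the conjunction on the right does not hold.

(⟸) Conversely, if n ≡ 6 (mod 7) and n ≡ 1 (mod 6), then by the Chinese remainder theorem n ≡ 13 (mod 42). Since 13 ≡ 13 (mod 21) and 21 ∣ 42, we get n ≡ 13 (mod 21).

The forward direction fails; the converse holds.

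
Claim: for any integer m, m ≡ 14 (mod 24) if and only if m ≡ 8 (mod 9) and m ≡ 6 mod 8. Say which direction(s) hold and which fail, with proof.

(⟹) This fails: m = 38 gives 38 ≡ 14 (mod 24) but 38 ≡ 2 (mod 9), so the conjunction on the right does not hold.

(⟸) Conversely, if m ≡ 8 (mod 9) and m ≡ 6 (mod 8), then by the Chinese remainder theorem m ≡ 62 (mod 72). Since 62 ≡ 14 (mod 24) and 24 ∣ 72, we get m ≡ 14 (mod 24).

Not equivalent: only (⇐) holds.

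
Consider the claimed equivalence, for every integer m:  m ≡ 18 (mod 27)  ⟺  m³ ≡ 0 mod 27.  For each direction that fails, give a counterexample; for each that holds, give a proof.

(⟹) Suppose m ≡ 18 (mod 27). Write m = 27j + 18. Then (27j + 18)³ = 19683j³ + 39366j² + 26244j + 5832 = 27(729j³ + 1458j² + 972j + 216) + 0, so m³ ≡ 0 (mod 27).

(⟸) This fails: take m = 0. Then 0³ = 0 ≡ 0 (mod 27), yet 0 ≡ 0 (mod 27), not 18.

The forward direction holds; the converse fails.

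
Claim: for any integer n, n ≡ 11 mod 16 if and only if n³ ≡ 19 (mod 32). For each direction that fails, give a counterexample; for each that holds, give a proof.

Converse. The residues r modulo 32 with r³ ≡ 19 (mod 32) are exactly {11}, and each is ≡ 11 (mod 16).

Forward direction. This fails: take n = 27. Then 27 ≡ 11 (mod 16), but 27³ = 19683 ≡ 3 (mod 32), not 19.

(⇒) fails; (⇐) holds.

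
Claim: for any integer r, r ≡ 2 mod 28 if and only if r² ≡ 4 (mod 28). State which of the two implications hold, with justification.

[⇒] Suppose r ≡ 2 mod 28. Write r = 28j + 2. Then (28j + 2)² = 784j² + 112j + 4 = 28(28j² + 4j) + 4, so r² ≡ 4 (mod 28).

[⇐] This fails: take r = 12. Then 12² = 144 ≡ 4 (mod 28), yet 12 ≡ 12 (mod 28), not 2.

Not equivalent: only (⇒) holds.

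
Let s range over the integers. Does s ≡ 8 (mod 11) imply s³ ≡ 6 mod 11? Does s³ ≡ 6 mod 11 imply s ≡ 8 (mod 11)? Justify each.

Both directions hold; the statement is true.

[⇐] Suppose s³ ≡ 6 (mod 11). The only residue r in {0, …, 10} with r³ ≡ 6 (mod 11) is r = 8, so s ≡ 8 (mod 11).

[⇒] Suppose s ≡ 8 (mod 11). Write s = 11j + 8. Then (11j + 8)³ = 1331j³ + 2904j² + 2112j + 512 = 11(121j³ + 264j² + 192j + 46) + 6, so s³ ≡ 6 (mod 11).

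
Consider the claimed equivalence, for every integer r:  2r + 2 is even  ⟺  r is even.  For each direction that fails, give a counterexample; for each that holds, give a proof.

Not equivalent: only (⇐) holds.

(⇒) This fails: take r = 5. Then 2r + 2 = 12, which is even, yet r = 5 is odd, not even.

(⇐) Suppose r is even. Since 2 is even, 2r is even for every r, so 2r + 2 has the same parity as 2, which is even. Hence 2r + 2 is even.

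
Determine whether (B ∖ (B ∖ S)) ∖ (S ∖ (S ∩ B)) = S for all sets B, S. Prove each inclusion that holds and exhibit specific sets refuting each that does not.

Only the forward inclusion holds.

Forward inclusion. Let x ∈ (B ∖ (B ∖ S)) ∖ (S ∖ (S ∩ B)). Then x ∈ B ∩ S, from which x ∈ S.

Reverse inclusion. This inclusion fails. Take B = ∅, S = {1}; then 1 ∈ S but 1 ∉ (B ∖ (B ∖ S)) ∖ (S ∖ (S ∩ B)).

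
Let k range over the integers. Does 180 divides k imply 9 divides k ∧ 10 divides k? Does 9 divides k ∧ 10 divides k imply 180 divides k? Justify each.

Only the forward implication holds.

Forward direction. If 180 ∣ k, write k = 180q. Since 180 = 20·9, k = 9·(20q), so 9 ∣ k; and since 180 = 18·10, k = 10·(18q), so 10 ∣ k.

Converse. This fails: take k = 90. Both 9 ∣ 90 and 10 ∣ 90, yet 90 is not a multiple of 180 (since 90 = 0·180 + 90), so 180 ∤ 90.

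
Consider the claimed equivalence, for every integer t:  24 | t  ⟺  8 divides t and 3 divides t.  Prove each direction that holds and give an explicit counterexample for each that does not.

Both implications hold.

(⇒) If 24 ∣ t, write t = 24q. Since 24 = 3·8, t = 8·(3q), so 8 ∣ t; and since 24 = 8·3, t = 3·(8q), so 3 ∣ t.

(⇐) Suppose 8 ∣ t and 3 ∣ t. Any common multiple of 8 and 3 is a multiple of their lcm; here gcd(8, 3) = 1, so lcm(8, 3) = 8·3 = 24, so 24 ∣ t.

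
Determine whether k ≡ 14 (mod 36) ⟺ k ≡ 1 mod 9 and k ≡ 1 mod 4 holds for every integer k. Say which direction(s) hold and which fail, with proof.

(⇒) This fails: k = 14 gives 14 ≡ 14 (mod 36) but 14 ≡ 5 (mod 9), so the conjunction on the right does not hold.

(⇐) This fails: k = 1 satisfies both congruences on the right (1 ≡ 1 mod 9 and 1 ≡ 1 mod 4) yet 1 ≡ 1 (mod 36), not 14.

Both directions fail.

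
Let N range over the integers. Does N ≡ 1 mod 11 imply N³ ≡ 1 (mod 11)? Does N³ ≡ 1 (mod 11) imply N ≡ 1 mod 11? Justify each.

(⟹) Suppose N ≡ 1 mod 11. Write N = 11j + 1. Then (11j + 1)³ = 1331j³ + 363j² + 33j + 1 = 11(121j³ + 33j² + 3j) + 1, so N³ ≡ 1 (mod 11).

(⟸) Conversely, suppose N³ ≡ 1 (mod 11). The only residue r in {0, …, 10} with r³ ≡ 1 (mod 11) is r = 1, so N ≡ 1 (mod 11).

Equivalent; both directions hold.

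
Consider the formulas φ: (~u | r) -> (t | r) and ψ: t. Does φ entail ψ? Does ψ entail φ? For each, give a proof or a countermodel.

Only the reverse direction holds.

(→) This fails. Under u = T, t = F, r = F, the left side is true but the right side is false.

(←) Assume the antecedent. If u is true, (~u | r) -> (t | r) reduces to true regardless of the other variables. If u is false, the antecedent forces (u = F, t = T, r = F) or (u = F, t = T, r = T), and (~u | r) -> (t | r) holds there. Either way (~u | r) -> (t | r) holds.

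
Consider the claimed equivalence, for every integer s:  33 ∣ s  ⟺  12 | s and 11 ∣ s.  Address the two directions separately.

[⇐] Suppose 12 ∣ s and 11 ∣ s. Any common multiple of 12 and 11 is a multiple of their lcm; here gcd(12, 11) = 1, so lcm(12, 11) = 12·11 = 132, so 132 ∣ s. Since 33 ∣ 132, it follows that 33 ∣ s.

[⇒] This fails: take s = 33. Certainly 33 ∣ 33, but 12 ∤ 33.

Only the converse holds.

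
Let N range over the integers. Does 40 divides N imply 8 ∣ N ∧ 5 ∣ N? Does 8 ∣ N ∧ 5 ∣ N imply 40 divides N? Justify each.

(⇒) If 40 ∣ N, write N = 40q. Since 40 = 5·8, N = 8·(5q), so 8 ∣ N; and since 40 = 8·5, N = 5·(8q), so 5 ∣ N.

(⇐) Suppose 8 ∣ N and 5 ∣ N. Any common multiple of 8 and 5 is a multiple of their lcm; here gcd(8, 5) = 1, so lcm(8, 5) = 8·5 = 40, so 40 ∣ N.

The biconditional holds.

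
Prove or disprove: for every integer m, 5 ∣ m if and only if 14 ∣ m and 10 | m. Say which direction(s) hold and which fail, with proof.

(→) This fails: take m = 5. Certainly 5 ∣ 5, but 14 ∤ 5.

(←) Suppose 14 ∣ m and 10 ∣ m. Any common multiple of 14 and 10 is a multiple of their lcm; here lcm(14, 10) = 14·10/gcd(14, 10) = 140/2 = 70, so 70 ∣ m. Since 5 ∣ 70, it follows that 5 ∣ m.

Not equivalent: only (⇐) holds.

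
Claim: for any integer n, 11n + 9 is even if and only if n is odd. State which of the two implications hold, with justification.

(→) Suppose 11n + 9 is even. Since 11 is odd, 11n and n have the same parity, so 11n + 9 ≡ n + 9 (mod 2). As 9 is odd, 11n + 9 is even exactly when n is odd. Thus n is odd.

(←) Conversely, suppose n is odd; write n = 2j + 1. Then 11n + 9 = 11·(2j + 1) + 9 = 2·11j + 20, which is even.

The biconditional holds.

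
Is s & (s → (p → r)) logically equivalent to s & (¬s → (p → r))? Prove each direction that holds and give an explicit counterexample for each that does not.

(⇒) Assume the antecedent. If s is true, s & (¬s → (p → r)) reduces to true regardless of the other variables. If s is false, the antecedent cannot hold. Either way s & (¬s → (p → r)) holds.

(⇐) This fails. Under s = T, r = F, p = T, the left side is false but the right side is true.

(⇒) holds; (⇐) fails.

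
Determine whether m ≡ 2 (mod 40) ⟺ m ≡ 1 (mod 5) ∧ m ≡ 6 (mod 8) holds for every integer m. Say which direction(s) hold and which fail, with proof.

(⇒) This fails: m = 2 gives 2 ≡ 2 (mod 40) but 2 ≡ 2 (mod 5), so the conjunction on the right does not hold.

(⇐) This fails: m = 6 satisfies both congruences on the right (6 ≡ 1 mod 5 and 6 ≡ 6 mod 8) yet 6 ≡ 6 (mod 40), not 2.

(⇒) fails and (⇐) fails.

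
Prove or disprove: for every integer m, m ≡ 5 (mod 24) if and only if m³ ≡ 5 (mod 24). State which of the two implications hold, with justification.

Both directions hold.

[⇐] Suppose m³ ≡ 5 (mod 24). The only residue r in {0, …, 23} with r³ ≡ 5 (mod 24) is r = 5, so m ≡ 5 (mod 24).

[⇒] Suppose m ≡ 5 (mod 24). Write m = 24j + 5. Then (24j + 5)³ = 13824j³ + 8640j² + 1800j + 125 = 24(576j³ + 360j² + 75j + 5) + 5, so m³ ≡ 5 (mod 24).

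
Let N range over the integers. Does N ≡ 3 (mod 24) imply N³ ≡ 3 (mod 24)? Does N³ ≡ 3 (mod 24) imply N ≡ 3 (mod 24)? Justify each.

Both directions hold; the statement is true.

[⇒] Suppose N ≡ 3 (mod 24). Write N = 24j + 3. Then (24j + 3)³ = 13824j³ + 5184j² + 648j + 27 = 24(576j³ + 216j² + 27j + 1) + 3, so N³ ≡ 3 (mod 24).

[⇐] Conversely, suppose N³ ≡ 3 (mod 24). The only residue r in {0, …, 23} with r³ ≡ 3 (mod 24) is r = 3, so N ≡ 3 (mod 24).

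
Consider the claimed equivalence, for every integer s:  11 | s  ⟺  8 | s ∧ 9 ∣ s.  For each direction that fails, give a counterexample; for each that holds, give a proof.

Neither implication holds.

Forward direction. This fails: take s = 11. Certainly 11 ∣ 11, but 8 ∤ 11.

Converse. This fails: take s = 72. Both 8 ∣ 72 and 9 ∣ 72, yet 72 is not a multiple of 11 (since 72 = 6·11 + 6), so 11 ∤ 72.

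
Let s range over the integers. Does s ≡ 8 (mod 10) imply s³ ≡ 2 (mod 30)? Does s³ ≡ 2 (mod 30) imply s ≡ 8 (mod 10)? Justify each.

(→) This fails: take s = 18. Then 18 ≡ 8 (mod 10), but 18³ = 5832 ≡ 12 (mod 30), not 2.

(←) Conversely, the residues r modulo 30 with r³ ≡ 2 (mod 30) are exactly {8}, and each is ≡ 8 (mod 10).

Not equivalent: only (⇐) holds.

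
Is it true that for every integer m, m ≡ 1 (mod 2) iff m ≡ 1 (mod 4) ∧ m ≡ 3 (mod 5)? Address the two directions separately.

(→) This fails: m = 1 gives 1 ≡ 1 (mod 2) but 1 ≡ 1 (mod 5), so the conjunction on the right does not hold.

(←) Conversely, if m ≡ 1 (mod 4) and m ≡ 3 (mod 5), then by the Chinese remainder theorem m ≡ 13 (mod 20). Since 13 ≡ 1 (mod 2) and 2 ∣ 20, we get m ≡ 1 (mod 2).

(⇒) fails; (⇐) holds.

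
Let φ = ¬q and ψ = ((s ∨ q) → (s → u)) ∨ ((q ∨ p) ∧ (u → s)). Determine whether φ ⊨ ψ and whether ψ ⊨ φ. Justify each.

Forward direction. This fails. Under s = T, p = F, q = F, u = F, the left side is true but the right side is false.

Converse. This fails. Under s = F, p = F, q = T, u = F, the left side is false but the right side is true.

Neither direction holds.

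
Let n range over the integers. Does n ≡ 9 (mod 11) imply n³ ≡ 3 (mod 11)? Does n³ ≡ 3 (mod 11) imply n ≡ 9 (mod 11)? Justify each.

[⇒] Suppose n ≡ 9 (mod 11). Write n = 11j + 9. Then (11j + 9)³ = 1331j³ + 3267j² + 2673j + 729 = 11(121j³ + 297j² + 243j + 66) + 3, so n³ ≡ 3 (mod 11).

[⇐] Conversely, suppose n³ ≡ 3 (mod 11). The only residue r in {0, …, 10} with r³ ≡ 3 (mod 11) is r = 9, so n ≡ 9 (mod 11).

Equivalent; both directions hold.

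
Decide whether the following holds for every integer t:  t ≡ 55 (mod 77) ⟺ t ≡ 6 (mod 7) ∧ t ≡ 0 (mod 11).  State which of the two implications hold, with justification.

Both directions hold.

Converse. If t ≡ 6 (mod 7) and t ≡ 0 (mod 11), then by the Chinese remainder theorem t ≡ 55 (mod 77). This is exactly t ≡ 55 (mod 77).

Forward direction. Suppose t ≡ 55 (mod 77); write t = 77j + 55. Since 7 ∣ 77, reducing mod 7 gives t ≡ 55 ≡ 6 (mod 7); since 11 ∣ 77, reducing mod 11 gives t ≡ 55 ≡ 0 (mod 11).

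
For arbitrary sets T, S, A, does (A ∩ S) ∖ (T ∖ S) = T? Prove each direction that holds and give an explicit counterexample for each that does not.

Both inclusions fail.

(⟹) This inclusion fails. Take T = ∅, S = {1}, A = {1}; then 1 ∈ (A ∩ S) ∖ (T ∖ S) but 1 ∉ T.

(⟸) This inclusion fails. Take T = {1}, S = ∅, A = ∅; then 1 ∈ T but 1 ∉ (A ∩ S) ∖ (T ∖ S).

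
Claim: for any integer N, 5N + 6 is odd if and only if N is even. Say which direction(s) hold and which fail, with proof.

Neither direction holds.

Forward direction. This fails: N = 5 gives 5N + 6 = 31, which is odd, but 5 is odd, not even.

Converse. This also fails: N = 4 is even, but 5N + 6 = 26 is even, not odd.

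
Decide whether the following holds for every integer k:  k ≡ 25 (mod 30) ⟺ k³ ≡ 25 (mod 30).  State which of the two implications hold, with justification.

[⇐] Suppose k³ ≡ 25 (mod 30). The only residue r in {0, …, 29} with r³ ≡ 25 (mod 30) is r = 25, so k ≡ 25 (mod 30).

[⇒] Suppose k ≡ 25 (mod 30). Write k = 30j + 25. Then (30j + 25)³ = 27000j³ + 67500j² + 56250j + 15625 = 30(900j³ + 2250j² + 1875j + 520) + 25, so k³ ≡ 25 (mod 30).

Both implications hold.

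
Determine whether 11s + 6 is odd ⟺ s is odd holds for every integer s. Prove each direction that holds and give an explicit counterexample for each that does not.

Forward direction. Suppose 11s + 6 is odd. Since 11 is odd, 11s and s have the same parity, so 11s + 6 ≡ s + 6 (mod 2). As 6 is even, 11s + 6 is odd exactly when s is odd. Thus s is odd.

Converse. Suppose s is odd; write s = 2j + 1. Then 11s + 6 = 11·(2j + 1) + 6 = 2·11j + 17, which is odd.

Both implications hold.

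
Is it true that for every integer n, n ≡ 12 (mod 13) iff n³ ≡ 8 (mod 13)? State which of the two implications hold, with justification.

Both directions fail.

(→) This fails: take n = 12. Then 12 ≡ 12 (mod 13), but 12³ = 1728 ≡ 12 (mod 13), not 8.

(←) This fails: take n = 2. Then 2³ = 8 ≡ 8 (mod 13), yet 2 ≡ 2 (mod 13), not 12.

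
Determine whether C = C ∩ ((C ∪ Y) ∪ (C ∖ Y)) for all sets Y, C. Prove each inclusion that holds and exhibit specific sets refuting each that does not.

(⊇) Let x ∈ C ∩ ((C ∪ Y) ∪ (C ∖ Y)). Then either x ∈ C and x ∉ Y; or x ∈ Y ∩ C. In each case x ∈ C, so C ∩ ((C ∪ Y) ∪ (C ∖ Y)) ⊆ C.

(⊆) Let x ∈ C. Then either x ∈ C and x ∉ Y; or x ∈ Y ∩ C. In each case x ∈ C ∩ ((C ∪ Y) ∪ (C ∖ Y)), so C ⊆ C ∩ ((C ∪ Y) ∪ (C ∖ Y)).

Both inclusions hold; the sets are equal.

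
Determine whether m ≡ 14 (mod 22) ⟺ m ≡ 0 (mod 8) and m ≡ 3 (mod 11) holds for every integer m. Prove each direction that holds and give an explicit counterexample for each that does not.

Only the converse holds.

(⇒) This fails: m = 58 gives 58 ≡ 14 (mod 22) but 58 ≡ 2 (mod 8), so the conjunction on the right does not hold.

(⇐) Conversely, if m ≡ 0 (mod 8) and m ≡ 3 (mod 11), then by the Chinese remainder theorem m ≡ 80 (mod 88). Since 80 ≡ 14 (mod 22) and 22 ∣ 88, we get m ≡ 14 (mod 22).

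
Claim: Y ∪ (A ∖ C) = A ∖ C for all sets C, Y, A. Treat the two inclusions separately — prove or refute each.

(⟹) This inclusion fails. Take C = ∅, Y = {1}, A = ∅; then 1 ∈ Y ∪ (A ∖ C) but 1 ∉ A ∖ C.

(⟸) Let x ∈ A ∖ C. Then either x ∈ A and x ∉ C, Y; or x ∈ Y ∩ A and x ∉ C. In each case x ∈ Y ∪ (A ∖ C), so A ∖ C ⊆ Y ∪ (A ∖ C).

(⊆) fails; (⊇) holds.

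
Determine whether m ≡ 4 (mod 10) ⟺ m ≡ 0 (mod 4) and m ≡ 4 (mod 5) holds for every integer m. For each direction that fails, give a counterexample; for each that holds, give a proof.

[⇐] If m ≡ 0 (mod 4) and m ≡ 4 (mod 5), then by the Chinese remainder theorem m ≡ 4 (mod 20). Since 4 ≡ 4 (mod 10) and 10 ∣ 20, we get m ≡ 4 (mod 10).

[⇒] This fails: m = 14 gives 14 ≡ 4 (mod 10) but 14 ≡ 2 (mod 4), so the conjunction on the right does not hold.

Only the converse holds.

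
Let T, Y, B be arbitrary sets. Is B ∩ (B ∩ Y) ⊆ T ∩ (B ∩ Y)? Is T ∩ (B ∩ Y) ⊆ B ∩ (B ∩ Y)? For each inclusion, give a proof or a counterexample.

Forward inclusion. This inclusion fails. Take T = ∅, Y = {1}, B = {1}; then 1 ∈ B ∩ (B ∩ Y) but 1 ∉ T ∩ (B ∩ Y).

Reverse inclusion. Let x ∈ T ∩ (B ∩ Y). Then x ∈ T ∩ Y ∩ B, from which x ∈ B ∩ (B ∩ Y).

(⊆) fails; (⊇) holds.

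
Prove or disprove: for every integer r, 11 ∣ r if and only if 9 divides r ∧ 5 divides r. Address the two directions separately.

[⇒] This fails: take r = 11. Certainly 11 ∣ 11, but 9 ∤ 11.

[⇐] This fails: take r = 45. Both 9 ∣ 45 and 5 ∣ 45, yet 45 is not a multiple of 11 (since 45 = 4·11 + 1), so 11 ∤ 45.

Neither implication holds.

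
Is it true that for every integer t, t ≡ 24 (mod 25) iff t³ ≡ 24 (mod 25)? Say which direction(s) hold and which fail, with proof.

(⟹) Suppose t ≡ 24 (mod 25). Write t = 25j + 24. Then (25j + 24)³ = 15625j³ + 45000j² + 43200j + 13824 = 25(625j³ + 1800j² + 1728j + 552) + 24, so t³ ≡ 24 (mod 25).

(⟸) Conversely, suppose t³ ≡ 24 (mod 25). The only residue r in {0, …, 24} with r³ ≡ 24 (mod 25) is r = 24, so t ≡ 24 (mod 25).

The biconditional holds.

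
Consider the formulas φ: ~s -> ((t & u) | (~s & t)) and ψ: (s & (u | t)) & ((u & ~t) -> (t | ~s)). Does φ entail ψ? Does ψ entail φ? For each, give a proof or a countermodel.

(⇒) This fails. Under s = T, u = F, t = F, the left side is true but the right side is false.

(⇐) Assume the antecedent. If s is true, ~s -> ((t & u) | (~s & t)) reduces to true regardless of the other variables. If s is false, the antecedent cannot hold. Either way ~s -> ((t & u) | (~s & t)) holds.

(⇒) fails; (⇐) holds.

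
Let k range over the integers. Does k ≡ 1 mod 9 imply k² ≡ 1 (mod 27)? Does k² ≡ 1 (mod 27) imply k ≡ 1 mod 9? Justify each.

Neither implication holds.

[⇒] This fails: take k = 10. Then 10 ≡ 1 (mod 9), but 10² = 100 ≡ 19 (mod 27), not 1.

[⇐] This fails: take k = 26. Then 26² = 676 ≡ 1 (mod 27), yet 26 ≡ 8 (mod 9), not 1.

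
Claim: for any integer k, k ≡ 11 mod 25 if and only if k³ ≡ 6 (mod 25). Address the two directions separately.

(⟹) Suppose k ≡ 11 mod 25. Write k = 25j + 11. Then (25j + 11)³ = 15625j³ + 20625j² + 9075j + 1331 = 25(625j³ + 825j² + 363j + 53) + 6, so k³ ≡ 6 (mod 25).

(⟸) Conversely, suppose k³ ≡ 6 (mod 25). The only residue r in {0, …, 24} with r³ ≡ 6 (mod 25) is r = 11, so k ≡ 11 (mod 25).

Equivalent; both directions hold.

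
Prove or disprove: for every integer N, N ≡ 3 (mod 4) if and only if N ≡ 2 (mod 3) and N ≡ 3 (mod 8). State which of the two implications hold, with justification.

(←) If N ≡ 2 (mod 3) and N ≡ 3 (mod 8), then by the Chinese remainder theorem N ≡ 11 (mod 24). Since 11 ≡ 3 (mod 4) and 4 ∣ 24, we get N ≡ 3 (mod 4).

(→) This fails: N = 3 gives 3 ≡ 3 (mod 4) but 3 ≡ 0 (mod 3), so the conjunction on the right does not hold.

Not equivalent: only (⇐) holds.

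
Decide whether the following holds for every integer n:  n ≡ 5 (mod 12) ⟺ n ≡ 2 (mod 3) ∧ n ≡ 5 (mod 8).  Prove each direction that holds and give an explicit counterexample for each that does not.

Not equivalent: only (⇐) holds.

Forward direction. This fails: n = 17 gives 17 ≡ 5 (mod 12) but 17 ≡ 1 (mod 8), so the conjunction on the right does not hold.

Converse. If n ≡ 2 (mod 3) and n ≡ 5 (mod 8), then by the Chinese remainder theorem n ≡ 5 (mod 24). Since 5 ≡ 5 (mod 12) and 12 ∣ 24, we get n ≡ 5 (mod 12).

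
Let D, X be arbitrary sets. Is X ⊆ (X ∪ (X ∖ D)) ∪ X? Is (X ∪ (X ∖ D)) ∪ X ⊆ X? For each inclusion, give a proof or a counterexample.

Both inclusions hold; the sets are equal.

(⊆) Let x ∈ X. Then either x ∈ X and x ∉ D; or x ∈ D ∩ X. In each case x ∈ (X ∪ (X ∖ D)) ∪ X, so X ⊆ (X ∪ (X ∖ D)) ∪ X.

(⊇) Let x ∈ (X ∪ (X ∖ D)) ∪ X. Then either x ∈ X and x ∉ D; or x ∈ D ∩ X. In each case x ∈ X, so (X ∪ (X ∖ D)) ∪ X ⊆ X.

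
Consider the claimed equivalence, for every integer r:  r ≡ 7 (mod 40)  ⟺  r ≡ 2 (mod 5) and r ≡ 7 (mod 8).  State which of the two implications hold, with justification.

[⇒] Suppose r ≡ 7 (mod 40); write r = 40j + 7. Since 5 ∣ 40, reducing mod 5 gives r ≡ 7 ≡ 2 (mod 5); since 8 ∣ 40, reducing mod 8 gives r ≡ 7 (mod 8).

[⇐] Conversely, if r ≡ 2 (mod 5) and r ≡ 7 (mod 8), then by the Chinese remainder theorem r ≡ 7 (mod 40). This is exactly r ≡ 7 (mod 40).

The biconditional holds.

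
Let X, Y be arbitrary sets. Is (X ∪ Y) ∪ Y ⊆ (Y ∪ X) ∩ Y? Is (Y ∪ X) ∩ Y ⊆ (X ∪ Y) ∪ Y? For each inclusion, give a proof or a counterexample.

(⟸) Let x ∈ (Y ∪ X) ∩ Y. Then either x ∈ Y and x ∉ X; or x ∈ X ∩ Y. In each case x ∈ (X ∪ Y) ∪ Y, so (Y ∪ X) ∩ Y ⊆ (X ∪ Y) ∪ Y.

(⟹) This inclusion fails. Take X = {1}, Y = ∅; then 1 ∈ (X ∪ Y) ∪ Y but 1 ∉ (Y ∪ X) ∩ Y.

(⊆) fails; (⊇) holds.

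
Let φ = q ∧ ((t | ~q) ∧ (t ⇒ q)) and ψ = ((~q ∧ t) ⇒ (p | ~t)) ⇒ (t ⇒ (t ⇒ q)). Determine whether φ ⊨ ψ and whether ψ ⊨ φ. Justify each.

Not equivalent: only (⇒) holds.

(←) This fails. Under p = F, q = F, t = F, the left side is false but the right side is true.

(→) Assume the antecedent. If p is true, the antecedent forces (p = T, q = T, t = T), and the consequent holds there. If p is false, the consequent reduces to true regardless of the other variables. Either way the consequent holds.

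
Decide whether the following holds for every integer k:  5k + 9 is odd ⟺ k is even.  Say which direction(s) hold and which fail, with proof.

[⇒] Suppose 5k + 9 is odd. Since 5 is odd, 5k and k have the same parity, so 5k + 9 ≡ k + 9 (mod 2). As 9 is odd, 5k + 9 is odd exactly when k is even. Thus k is even.

[⇐] Conversely, suppose k is even; write k = 2j. Then 5k + 9 = 5·(2j) + 9 = 2·5j + 9, which is odd.

Both directions hold.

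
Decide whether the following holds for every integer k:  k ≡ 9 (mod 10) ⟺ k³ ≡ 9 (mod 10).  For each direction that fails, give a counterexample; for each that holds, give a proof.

The biconditional holds.

Converse. Suppose k³ ≡ 9 (mod 10). The only residue r in {0, …, 9} with r³ ≡ 9 (mod 10) is r = 9, so k ≡ 9 (mod 10).

Forward direction. Suppose k ≡ 9 (mod 10). Write k = 10j + 9. Then (10j + 9)³ = 1000j³ + 2700j² + 2430j + 729 = 10(100j³ + 270j² + 243j + 72) + 9, so k³ ≡ 9 (mod 10).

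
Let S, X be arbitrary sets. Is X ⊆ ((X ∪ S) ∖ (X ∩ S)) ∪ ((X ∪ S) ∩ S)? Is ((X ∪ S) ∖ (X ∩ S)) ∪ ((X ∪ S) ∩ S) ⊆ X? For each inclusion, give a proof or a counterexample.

(⟹) Let x ∈ X. Then either x ∈ X and x ∉ S; or x ∈ S ∩ X. In each case x ∈ ((X ∪ S) ∖ (X ∩ S)) ∪ ((X ∪ S) ∩ S), so X ⊆ ((X ∪ S) ∖ (X ∩ S)) ∪ ((X ∪ S) ∩ S).

(⟸) This inclusion fails. Take S = {1}, X = ∅; then 1 ∈ ((X ∪ S) ∖ (X ∩ S)) ∪ ((X ∪ S) ∩ S) but 1 ∉ X.

(⊆) holds; (⊇) fails.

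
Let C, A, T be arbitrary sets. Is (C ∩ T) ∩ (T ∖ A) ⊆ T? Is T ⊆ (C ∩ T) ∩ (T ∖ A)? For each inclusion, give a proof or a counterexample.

(⊆) holds; (⊇) fails.

(⟹) Let x ∈ (C ∩ T) ∩ (T ∖ A). Then x ∈ C ∩ T and x ∉ A, from which x ∈ T.

(⟸) This inclusion fails. Take C = ∅, A = ∅, T = {1}; then 1 ∈ T but 1 ∉ (C ∩ T) ∩ (T ∖ A).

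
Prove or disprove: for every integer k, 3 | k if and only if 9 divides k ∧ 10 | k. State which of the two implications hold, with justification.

[⇒] This fails: take k = 3. Certainly 3 ∣ 3, but 9 ∤ 3.

[⇐] Suppose 9 ∣ k and 10 ∣ k. Any common multiple of 9 and 10 is a multiple of their lcm; here gcd(9, 10) = 1, so lcm(9, 10) = 9·10 = 90, so 90 ∣ k. Since 3 ∣ 90, it follows that 3 ∣ k.

Only the converse holds.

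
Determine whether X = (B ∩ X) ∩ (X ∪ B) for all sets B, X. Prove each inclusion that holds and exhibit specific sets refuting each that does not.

(⊆) This inclusion fails. Take B = ∅, X = {1}; then 1 ∈ X but 1 ∉ (B ∩ X) ∩ (X ∪ B).

(⊇) Let x ∈ (B ∩ X) ∩ (X ∪ B). Then x ∈ B ∩ X, from which x ∈ X.

(⊆) fails; (⊇) holds.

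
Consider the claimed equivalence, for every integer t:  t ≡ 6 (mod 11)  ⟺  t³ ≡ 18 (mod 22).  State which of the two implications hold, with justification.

Converse. The residues r modulo 22 with r³ ≡ 18 (mod 22) are exactly {6}, and each is ≡ 6 (mod 11).

Forward direction. This fails: take t = 17. Then 17 ≡ 6 (mod 11), but 17³ = 4913 ≡ 7 (mod 22), not 18.

Only the converse holds.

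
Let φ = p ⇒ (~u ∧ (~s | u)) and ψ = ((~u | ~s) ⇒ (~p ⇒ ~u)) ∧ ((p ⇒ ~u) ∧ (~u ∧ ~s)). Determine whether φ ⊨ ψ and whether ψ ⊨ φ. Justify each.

(←) Assume the antecedent. If u is true, the antecedent cannot hold. If u is false, the antecedent forces (u = F, p = F, s = F) or (u = F, p = T, s = F), and p ⇒ (~u ∧ (~s | u)) holds there. Either way p ⇒ (~u ∧ (~s | u)) holds.

(→) This fails. Under u = T, p = F, s = F, the left side is true but the right side is false.

Only the converse holds.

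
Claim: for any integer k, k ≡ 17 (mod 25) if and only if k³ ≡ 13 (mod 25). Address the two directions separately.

Forward direction. Suppose k ≡ 17 (mod 25). Write k = 25j + 17. Then (25j + 17)³ = 15625j³ + 31875j² + 21675j + 4913 = 25(625j³ + 1275j² + 867j + 196) + 13, so k³ ≡ 13 (mod 25).

Converse. Suppose k³ ≡ 13 (mod 25). The only residue r in {0, …, 24} with r³ ≡ 13 (mod 25) is r = 17, so k ≡ 17 (mod 25).

The biconditional holds.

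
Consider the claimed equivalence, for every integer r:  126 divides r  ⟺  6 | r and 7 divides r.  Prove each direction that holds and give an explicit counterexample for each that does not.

Forward direction. If 126 ∣ r, write r = 126q. Since 126 = 21·6, r = 6·(21q), so 6 ∣ r; and since 126 = 18·7, r = 7·(18q), so 7 ∣ r.

Converse. This fails: take r = 42. Both 6 ∣ 42 and 7 ∣ 42, yet 42 is not a multiple of 126 (since 42 = 0·126 + 42), so 126 ∤ 42.

Only the forward direction holds.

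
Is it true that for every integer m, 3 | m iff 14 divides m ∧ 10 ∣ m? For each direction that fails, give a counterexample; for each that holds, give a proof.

(⇒) fails and (⇐) fails.

Forward direction. This fails: take m = 3. Certainly 3 ∣ 3, but 14 ∤ 3.

Converse. This fails: take m = 70. Both 14 ∣ 70 and 10 ∣ 70, yet 70 is not a multiple of 3 (since 70 = 23·3 + 1), so 3 ∤ 70.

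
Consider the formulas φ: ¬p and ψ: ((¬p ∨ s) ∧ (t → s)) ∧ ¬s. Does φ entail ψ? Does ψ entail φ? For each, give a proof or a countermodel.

(⟹) This fails. Under p = F, s = T, t = F, the left side is true but the right side is false.

(⟸) Assume the antecedent. If p is true, the antecedent cannot hold. If p is false, ¬p reduces to true regardless of the other variables. Either way ¬p holds.

Only the converse holds.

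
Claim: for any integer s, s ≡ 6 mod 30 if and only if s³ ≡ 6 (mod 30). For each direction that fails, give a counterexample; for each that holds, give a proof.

Equivalent; both directions hold.

(⇒) Suppose s ≡ 6 mod 30. Write s = 30j + 6. Then (30j + 6)³ = 27000j³ + 16200j² + 3240j + 216 = 30(900j³ + 540j² + 108j + 7) + 6, so s³ ≡ 6 (mod 30).

(⇐) Conversely, suppose s³ ≡ 6 (mod 30). The only residue r in {0, …, 29} with r³ ≡ 6 (mod 30) is r = 6, so s ≡ 6 (mod 30).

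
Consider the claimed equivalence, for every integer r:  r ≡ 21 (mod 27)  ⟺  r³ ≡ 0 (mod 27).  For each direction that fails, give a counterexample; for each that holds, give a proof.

The forward direction holds; the converse fails.

(→) Suppose r ≡ 21 (mod 27). Write r = 27j + 21. Then (27j + 21)³ = 19683j³ + 45927j² + 35721j + 9261 = 27(729j³ + 1701j² + 1323j + 343) + 0, so r³ ≡ 0 (mod 27).

(←) This fails: take r = 0. Then 0³ = 0 ≡ 0 (mod 27), yet 0 ≡ 0 (mod 27), not 21.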